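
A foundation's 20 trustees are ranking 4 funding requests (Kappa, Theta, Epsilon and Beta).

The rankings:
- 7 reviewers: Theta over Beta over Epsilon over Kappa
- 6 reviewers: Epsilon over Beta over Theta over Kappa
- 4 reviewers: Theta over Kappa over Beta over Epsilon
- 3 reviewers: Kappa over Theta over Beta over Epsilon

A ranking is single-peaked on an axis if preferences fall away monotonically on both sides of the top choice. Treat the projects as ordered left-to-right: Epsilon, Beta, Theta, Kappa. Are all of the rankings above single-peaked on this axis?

yes

Axis positions: Epsilon=1, Beta=2, Theta=3, Kappa=4.
Faction 1 (peak Theta at position 3): ranking walks positions 3-2-1-4, expanding outward from the peak — single-peaked.
Faction 2 (peak Epsilon at position 1): ranking walks positions 1-2-3-4, expanding outward from the peak — single-peaked.
Faction 3 (peak Theta at position 3): ranking walks positions 3-4-2-1, expanding outward from the peak — single-peaked.
Faction 4 (peak Kappa at position 4): ranking walks positions 4-3-2-1, expanding outward from the peak — single-peaked.
Every ranking is single-peaked on this axis.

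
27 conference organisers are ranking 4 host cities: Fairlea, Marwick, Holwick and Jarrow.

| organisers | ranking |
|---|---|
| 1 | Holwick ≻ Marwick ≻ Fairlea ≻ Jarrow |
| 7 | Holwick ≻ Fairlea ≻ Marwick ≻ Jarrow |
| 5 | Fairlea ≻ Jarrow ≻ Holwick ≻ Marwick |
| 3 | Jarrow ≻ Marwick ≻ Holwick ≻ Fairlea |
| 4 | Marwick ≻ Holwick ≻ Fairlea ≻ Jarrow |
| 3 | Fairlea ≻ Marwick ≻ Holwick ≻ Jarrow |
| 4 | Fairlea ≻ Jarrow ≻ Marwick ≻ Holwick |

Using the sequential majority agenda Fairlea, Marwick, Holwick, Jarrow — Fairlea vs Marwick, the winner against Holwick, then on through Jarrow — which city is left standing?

Holwick

Round 1: Fairlea vs Marwick — 19–8, Fairlea advances.
Round 2: Fairlea vs Holwick — 12–15, Holwick advances.
Round 3: Holwick vs Jarrow — 15–12, Holwick advances.
The agenda winner is Holwick.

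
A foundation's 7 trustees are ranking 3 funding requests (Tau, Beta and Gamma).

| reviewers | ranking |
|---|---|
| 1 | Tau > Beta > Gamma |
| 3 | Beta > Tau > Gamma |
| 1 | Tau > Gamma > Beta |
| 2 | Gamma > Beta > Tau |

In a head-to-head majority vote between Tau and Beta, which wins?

Beta

Ballots ranking Tau above Beta: 1 + 1 = 2.
Ballots ranking Beta above Tau: 7 − 2 = 5.
Beta wins the head-to-head 5–2.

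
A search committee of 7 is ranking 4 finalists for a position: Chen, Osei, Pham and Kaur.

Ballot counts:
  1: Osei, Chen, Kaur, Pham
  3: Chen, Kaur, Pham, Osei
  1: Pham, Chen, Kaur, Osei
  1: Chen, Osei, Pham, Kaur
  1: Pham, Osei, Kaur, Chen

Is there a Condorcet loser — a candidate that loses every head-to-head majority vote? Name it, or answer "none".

Osei

Head-to-head results (7 committee members):
Chen vs Osei: 5 to 2, Chen.
Chen vs Pham: 5 to 2, Chen.
Chen vs Kaur: Chen, 6–1.
Osei–Pham: Pham 5–2.
Osei vs Kaur: Osei preferred on 1+1+1 = 3 ballots; Kaur wins 4–3.
Pham vs Kaur: Pham is ranked higher on 1+1+1 = 3 ballots, Kaur on 4. Kaur wins 4–3.
Only Osei has no wins; Osei is the Condorcet loser.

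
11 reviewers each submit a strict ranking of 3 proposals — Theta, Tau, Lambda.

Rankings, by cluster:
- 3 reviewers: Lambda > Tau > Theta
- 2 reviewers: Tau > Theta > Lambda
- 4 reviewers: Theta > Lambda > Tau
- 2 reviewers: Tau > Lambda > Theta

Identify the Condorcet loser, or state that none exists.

Head-to-head results (11 reviewers):
Theta vs Tau: 4 for Theta, 7 for Tau — Tau by 7–4.
Theta vs Lambda: 6 to 5, Theta.
Tau vs Lambda: Tau preferred on 2+2 = 4 ballots; Lambda wins 7–4.
Every project wins at least one matchup (Theta beats Lambda; Tau beats Theta; Lambda beats Tau), so there is no Condorcet loser.

none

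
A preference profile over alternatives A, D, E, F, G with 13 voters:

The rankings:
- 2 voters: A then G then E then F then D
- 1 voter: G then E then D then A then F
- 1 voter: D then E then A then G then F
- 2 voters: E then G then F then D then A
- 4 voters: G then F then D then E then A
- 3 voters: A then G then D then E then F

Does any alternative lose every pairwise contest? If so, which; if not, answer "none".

Pairwise majorities:
A vs D: D, 8–5.
A–E: E 8–5.
A–F: A 7–6.
A vs G: G wins 7–6.
D vs E: 1+4+3 = 8 for D, 5 for E — D by 8–5.
D vs F: 1+1+3 = 5 for D, 8 for F — F by 8–5.
D–G: G 12–1.
E vs F: E, 9–4.
E vs G: 1+2 = 3 for E, 10 for G — G by 10–3.
F vs G: F is ranked higher on 0 ballots, G on 13. G wins 13–0.
Each alternative has at least one pairwise win (A beats F; D beats A; E beats A; F beats D; G beats A) — no Condorcet loser.

none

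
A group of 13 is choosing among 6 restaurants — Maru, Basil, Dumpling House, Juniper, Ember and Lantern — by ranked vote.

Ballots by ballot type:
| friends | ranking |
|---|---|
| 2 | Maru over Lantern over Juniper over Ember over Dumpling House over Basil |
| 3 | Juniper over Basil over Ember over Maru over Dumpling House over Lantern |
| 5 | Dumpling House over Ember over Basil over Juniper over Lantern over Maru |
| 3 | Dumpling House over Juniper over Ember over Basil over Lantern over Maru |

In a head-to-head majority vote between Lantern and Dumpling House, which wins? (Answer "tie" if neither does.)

Ballots ranking Lantern above Dumpling House: 2.
Ballots ranking Dumpling House above Lantern: 13 − 2 = 11.
Dumpling House wins the head-to-head 11–2.

Dumpling House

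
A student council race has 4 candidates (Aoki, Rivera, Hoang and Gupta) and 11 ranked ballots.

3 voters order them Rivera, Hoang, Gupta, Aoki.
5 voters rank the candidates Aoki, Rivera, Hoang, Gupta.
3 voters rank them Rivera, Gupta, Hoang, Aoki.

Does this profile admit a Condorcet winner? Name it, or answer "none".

Check each pair by majority over 11 ballots:
Aoki–Rivera: Rivera 6–5.
Aoki–Hoang: Hoang 6–5.
Aoki–Gupta: Gupta 6–5.
Rivera vs Hoang: Rivera, 11–0.
Rivera–Gupta: Rivera 11–0.
Hoang–Gupta: Hoang 8–3.
Only Rivera has no losses; Rivera is the Condorcet winner.

Rivera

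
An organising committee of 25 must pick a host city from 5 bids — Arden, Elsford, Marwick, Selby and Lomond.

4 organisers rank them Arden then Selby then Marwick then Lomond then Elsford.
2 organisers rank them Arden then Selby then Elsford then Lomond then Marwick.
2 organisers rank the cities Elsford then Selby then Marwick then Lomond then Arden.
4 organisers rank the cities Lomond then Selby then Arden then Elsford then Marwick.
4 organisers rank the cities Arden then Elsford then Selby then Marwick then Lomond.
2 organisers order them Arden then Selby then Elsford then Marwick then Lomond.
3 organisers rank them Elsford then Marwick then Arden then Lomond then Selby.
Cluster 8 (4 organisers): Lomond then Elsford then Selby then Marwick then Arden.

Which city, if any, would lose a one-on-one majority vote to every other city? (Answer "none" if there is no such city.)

Pairwise majorities:
Arden vs Elsford: Arden wins 16–9.
Arden vs Marwick: 16 to 9, Arden.
Arden vs Selby: Arden, 15–10.
Arden vs Lomond: 4+2+4+2+3 = 15 for Arden, 10 for Lomond — Arden by 15–10.
Elsford vs Marwick: 21 for Elsford, 4 for Marwick — Elsford by 21–4.
Elsford vs Selby: 13 to 12, Elsford.
Elsford vs Lomond: Elsford preferred on 2+2+4+2+3 = 13 ballots; Elsford wins 13–12.
Marwick vs Selby: 3 for Marwick, 22 for Selby — Selby by 22–3.
Marwick vs Lomond: 15 to 10, Marwick.
Selby vs Lomond: Selby preferred on 4+2+2+4+2 = 14 ballots; Selby wins 14–11.
Lomond loses to every other city — it is the Condorcet loser.

Lomond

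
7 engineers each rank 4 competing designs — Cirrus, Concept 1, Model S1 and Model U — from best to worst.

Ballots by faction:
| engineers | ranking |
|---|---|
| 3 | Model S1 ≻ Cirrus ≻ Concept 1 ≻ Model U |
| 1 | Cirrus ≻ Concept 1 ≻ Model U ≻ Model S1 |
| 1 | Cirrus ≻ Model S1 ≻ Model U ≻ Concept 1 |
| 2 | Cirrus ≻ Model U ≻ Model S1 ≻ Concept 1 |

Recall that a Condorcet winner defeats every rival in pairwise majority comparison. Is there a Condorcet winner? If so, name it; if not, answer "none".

Cirrus

Check each pair by majority over 7 ballots:
Cirrus–Concept 1: Cirrus 7–0.
Cirrus–Model S1: Cirrus 4–3.
Cirrus vs Model U: Cirrus, 7–0.
Concept 1–Model S1: Model S1 6–1.
Concept 1 vs Model U: Concept 1, 4–3.
Model S1 vs Model U: Model S1, 4–3.
Cirrus defeats every rival head-to-head and is the Condorcet winner.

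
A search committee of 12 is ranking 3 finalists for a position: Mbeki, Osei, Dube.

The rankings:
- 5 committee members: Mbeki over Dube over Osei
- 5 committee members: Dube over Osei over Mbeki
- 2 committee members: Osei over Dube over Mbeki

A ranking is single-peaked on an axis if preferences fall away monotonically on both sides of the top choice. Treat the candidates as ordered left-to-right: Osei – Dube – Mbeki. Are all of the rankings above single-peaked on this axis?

yes

Axis positions: Osei=1, Dube=2, Mbeki=3.
Faction 1 (peak Mbeki at position 3): ranking walks positions 3-2-1, expanding outward from the peak — single-peaked.
Faction 2 (peak Dube at position 2): ranking walks positions 2-1-3, expanding outward from the peak — single-peaked.
Faction 3 (peak Osei at position 1): ranking walks positions 1-2-3, expanding outward from the peak — single-peaked.
Every ranking is single-peaked on this axis.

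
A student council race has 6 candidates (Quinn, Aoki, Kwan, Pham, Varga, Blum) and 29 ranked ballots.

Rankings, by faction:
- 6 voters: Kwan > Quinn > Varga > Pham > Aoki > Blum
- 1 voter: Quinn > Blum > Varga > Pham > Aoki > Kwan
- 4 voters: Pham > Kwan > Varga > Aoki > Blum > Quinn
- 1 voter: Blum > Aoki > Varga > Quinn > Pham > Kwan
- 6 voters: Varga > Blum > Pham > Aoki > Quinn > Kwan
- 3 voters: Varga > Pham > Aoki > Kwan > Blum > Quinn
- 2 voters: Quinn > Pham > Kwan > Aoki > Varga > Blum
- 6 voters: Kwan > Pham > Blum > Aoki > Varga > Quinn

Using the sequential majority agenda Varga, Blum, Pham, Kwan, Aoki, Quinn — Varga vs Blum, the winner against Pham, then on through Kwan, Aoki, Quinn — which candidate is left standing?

Kwan

Round 1: Varga vs Blum — 21–8, Varga advances.
Round 2: Varga vs Pham — 17–12, Varga advances.
Round 3: Varga vs Kwan — 11–18, Kwan advances.
Round 4: Kwan vs Aoki — 18–11, Kwan advances.
Round 5: Kwan vs Quinn — 19–10, Kwan advances.
The agenda winner is Kwan.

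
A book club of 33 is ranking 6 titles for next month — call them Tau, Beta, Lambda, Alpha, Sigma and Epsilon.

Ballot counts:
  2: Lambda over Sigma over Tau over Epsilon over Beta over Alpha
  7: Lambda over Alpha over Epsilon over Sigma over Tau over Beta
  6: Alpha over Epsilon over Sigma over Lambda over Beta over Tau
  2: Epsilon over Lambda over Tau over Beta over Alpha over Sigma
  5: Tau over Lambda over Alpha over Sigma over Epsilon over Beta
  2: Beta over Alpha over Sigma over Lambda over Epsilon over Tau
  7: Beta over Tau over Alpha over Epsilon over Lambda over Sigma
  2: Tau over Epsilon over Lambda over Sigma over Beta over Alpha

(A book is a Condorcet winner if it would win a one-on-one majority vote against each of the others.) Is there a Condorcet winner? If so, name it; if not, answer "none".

Head-to-head results (33 members):
Tau vs Beta: Tau is ranked higher on 2+7+2+5+2 = 18 ballots, Beta on 15. Tau wins 18–15.
Tau vs Lambda: Tau is ranked higher on 5+7+2 = 14 ballots, Lambda on 19. Lambda wins 19–14.
Tau vs Alpha: 2+2+5+7+2 = 18 for Tau, 15 for Alpha — Tau by 18–15.
Tau vs Sigma: 2+5+7+2 = 16 for Tau, 17 for Sigma — Sigma by 17–16.
Tau vs Epsilon: Tau is ranked higher on 2+5+7+2 = 16 ballots, Epsilon on 17. Epsilon wins 17–16.
Beta vs Lambda: Beta preferred on 2+7 = 9 ballots; Lambda wins 24–9.
Beta vs Alpha: Beta preferred on 2+2+2+7+2 = 15 ballots; Alpha wins 18–15.
Beta vs Sigma: Beta is ranked higher on 2+2+7 = 11 ballots, Sigma on 22. Sigma wins 22–11.
Beta vs Epsilon: 9 to 24, Epsilon.
Lambda vs Alpha: 18 to 15, Lambda.
Lambda vs Sigma: Lambda is ranked higher on 2+7+2+5+7+2 = 25 ballots, Sigma on 8. Lambda wins 25–8.
Lambda vs Epsilon: 2+7+5+2 = 16 for Lambda, 17 for Epsilon — Epsilon by 17–16.
Alpha vs Sigma: Alpha preferred on 7+6+2+5+2+7 = 29 ballots; Alpha wins 29–4.
Alpha vs Epsilon: Alpha is ranked higher on 7+6+5+2+7 = 27 ballots, Epsilon on 6. Alpha wins 27–6.
Sigma vs Epsilon: 2+5+2 = 9 for Sigma, 24 for Epsilon — Epsilon by 24–9.
No book is unbeaten: Tau loses to Lambda; Beta loses to Tau; Lambda loses to Epsilon; Alpha loses to Tau; Sigma loses to Lambda; Epsilon loses to Alpha. In particular Tau beats Alpha beats Sigma beats Tau is a majority cycle — no Condorcet winner exists.

none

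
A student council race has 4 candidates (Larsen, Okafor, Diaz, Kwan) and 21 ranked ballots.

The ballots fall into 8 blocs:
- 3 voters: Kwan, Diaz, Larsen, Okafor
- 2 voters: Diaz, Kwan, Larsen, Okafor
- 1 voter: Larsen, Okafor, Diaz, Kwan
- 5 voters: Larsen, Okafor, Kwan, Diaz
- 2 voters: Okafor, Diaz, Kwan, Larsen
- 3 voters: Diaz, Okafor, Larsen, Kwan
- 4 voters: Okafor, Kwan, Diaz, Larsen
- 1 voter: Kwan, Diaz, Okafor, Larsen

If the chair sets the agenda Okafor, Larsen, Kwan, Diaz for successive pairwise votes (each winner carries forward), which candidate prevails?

Round 1: Okafor vs Larsen — 10–11, Larsen advances.
Round 2: Larsen vs Kwan — 9–12, Kwan advances.
Round 3: Kwan vs Diaz — 13–8, Kwan advances.
Kwan survives the agenda.

Kwan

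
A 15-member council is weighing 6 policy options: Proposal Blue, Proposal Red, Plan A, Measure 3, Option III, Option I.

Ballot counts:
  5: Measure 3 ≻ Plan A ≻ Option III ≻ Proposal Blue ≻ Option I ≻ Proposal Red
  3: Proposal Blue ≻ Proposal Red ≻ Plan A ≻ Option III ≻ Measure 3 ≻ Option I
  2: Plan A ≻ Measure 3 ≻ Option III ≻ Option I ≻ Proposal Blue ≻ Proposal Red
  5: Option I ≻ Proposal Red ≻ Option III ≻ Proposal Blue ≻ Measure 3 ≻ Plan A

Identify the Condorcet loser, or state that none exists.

Pairwise majorities:
Proposal Blue vs Proposal Red: 10 to 5, Proposal Blue.
Proposal Blue vs Plan A: 8 to 7, Proposal Blue.
Proposal Blue vs Measure 3: Proposal Blue preferred on 3+5 = 8 ballots; Proposal Blue wins 8–7.
Proposal Blue–Option III: Option III 12–3.
Proposal Blue vs Option I: 8 to 7, Proposal Blue.
Proposal Red vs Plan A: Proposal Red is ranked higher on 3+5 = 8 ballots, Plan A on 7. Proposal Red wins 8–7.
Proposal Red vs Measure 3: 3+5 = 8 for Proposal Red, 7 for Measure 3 — Proposal Red by 8–7.
Proposal Red vs Option III: 3+5 = 8 for Proposal Red, 7 for Option III — Proposal Red by 8–7.
Proposal Red vs Option I: 3 for Proposal Red, 12 for Option I — Option I by 12–3.
Plan A vs Measure 3: Measure 3, 10–5.
Plan A vs Option III: Plan A is ranked higher on 5+3+2 = 10 ballots, Option III on 5. Plan A wins 10–5.
Plan A vs Option I: Plan A preferred on 5+3+2 = 10 ballots; Plan A wins 10–5.
Measure 3 vs Option III: 5+2 = 7 for Measure 3, 8 for Option III — Option III by 8–7.
Measure 3 vs Option I: 5+3+2 = 10 for Measure 3, 5 for Option I — Measure 3 by 10–5.
Option III vs Option I: Option III preferred on 5+3+2 = 10 ballots; Option III wins 10–5.
No option is winless: Proposal Blue beats Proposal Red; Proposal Red beats Plan A; Plan A beats Option III; Measure 3 beats Plan A; Option III beats Proposal Blue; Option I beats Proposal Red. There is no Condorcet loser.

none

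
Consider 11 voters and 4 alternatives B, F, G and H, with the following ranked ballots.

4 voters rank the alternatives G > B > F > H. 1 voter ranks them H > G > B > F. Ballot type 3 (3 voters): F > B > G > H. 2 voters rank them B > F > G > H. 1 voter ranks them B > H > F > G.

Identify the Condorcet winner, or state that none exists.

B

Head-to-head results (11 voters):
B vs F: B preferred on 4+1+2+1 = 8 ballots; B wins 8–3.
B vs G: B wins 6–5.
B vs H: B, 10–1.
F vs G: 6 to 5, F.
F–H: F 9–2.
G–H: G 9–2.
B wins every pairwise contest, so B is the Condorcet winner.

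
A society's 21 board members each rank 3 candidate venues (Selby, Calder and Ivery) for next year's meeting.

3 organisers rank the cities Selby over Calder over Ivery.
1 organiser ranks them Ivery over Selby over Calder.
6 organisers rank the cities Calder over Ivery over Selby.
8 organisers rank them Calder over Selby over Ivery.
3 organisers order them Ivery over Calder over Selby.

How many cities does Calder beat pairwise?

Calder against each rival (21 organisers):
Calder vs Selby: Calder, 17–4.
Calder–Ivery: Calder 17–4.
Calder beats Selby, Ivery — 2 pairwise wins.

2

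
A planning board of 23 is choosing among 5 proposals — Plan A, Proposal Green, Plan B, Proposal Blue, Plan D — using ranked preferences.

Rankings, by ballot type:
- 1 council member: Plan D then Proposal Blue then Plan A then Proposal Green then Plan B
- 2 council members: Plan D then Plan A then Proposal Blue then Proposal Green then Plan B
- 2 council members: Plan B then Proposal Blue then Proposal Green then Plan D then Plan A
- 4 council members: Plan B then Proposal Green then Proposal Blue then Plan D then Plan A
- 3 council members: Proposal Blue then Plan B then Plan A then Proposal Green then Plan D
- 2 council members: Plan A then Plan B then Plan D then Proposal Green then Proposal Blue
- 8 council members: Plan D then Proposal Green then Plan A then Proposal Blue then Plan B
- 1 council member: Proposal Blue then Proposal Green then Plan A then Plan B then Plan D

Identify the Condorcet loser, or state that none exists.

none

Head-to-head results (23 council members):
Plan A vs Proposal Green: 8 to 15, Proposal Green.
Plan A–Plan B: Plan A 14–9.
Plan A–Proposal Blue: Plan A 12–11.
Plan A vs Plan D: Plan D wins 17–6.
Proposal Green–Plan B: Proposal Green 12–11.
Proposal Green vs Proposal Blue: Proposal Green, 14–9.
Proposal Green vs Plan D: Proposal Green preferred on 2+4+3+1 = 10 ballots; Plan D wins 13–10.
Plan B vs Proposal Blue: 8 to 15, Proposal Blue.
Plan B vs Plan D: Plan B is ranked higher on 2+4+3+2+1 = 12 ballots, Plan D on 11. Plan B wins 12–11.
Proposal Blue vs Plan D: 10 to 13, Plan D.
Each option has at least one pairwise win (Plan A beats Plan B; Proposal Green beats Plan A; Plan B beats Plan D; Proposal Blue beats Plan B; Plan D beats Plan A) — no Condorcet loser.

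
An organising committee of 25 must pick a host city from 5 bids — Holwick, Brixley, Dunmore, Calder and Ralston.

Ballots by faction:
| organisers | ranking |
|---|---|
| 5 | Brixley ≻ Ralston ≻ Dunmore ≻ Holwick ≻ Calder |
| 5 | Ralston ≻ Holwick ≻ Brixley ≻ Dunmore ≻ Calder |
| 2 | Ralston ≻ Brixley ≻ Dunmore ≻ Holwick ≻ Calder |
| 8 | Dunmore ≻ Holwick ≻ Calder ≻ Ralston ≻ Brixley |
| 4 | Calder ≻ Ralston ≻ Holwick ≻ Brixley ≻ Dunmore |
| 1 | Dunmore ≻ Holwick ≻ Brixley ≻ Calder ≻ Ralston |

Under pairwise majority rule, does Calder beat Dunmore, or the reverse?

Ballots ranking Calder above Dunmore: 4.
Ballots ranking Dunmore above Calder: 25 − 4 = 21.
Dunmore wins the head-to-head 21–4.

Dunmore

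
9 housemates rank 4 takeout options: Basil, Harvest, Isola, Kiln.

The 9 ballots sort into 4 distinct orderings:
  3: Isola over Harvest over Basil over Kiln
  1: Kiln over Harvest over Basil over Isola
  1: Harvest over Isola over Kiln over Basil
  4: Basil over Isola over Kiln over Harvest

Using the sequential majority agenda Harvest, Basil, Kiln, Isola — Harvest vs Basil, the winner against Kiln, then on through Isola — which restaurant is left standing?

Round 1: Harvest vs Basil — 5–4, Harvest advances.
Round 2: Harvest vs Kiln — 4–5, Kiln advances.
Round 3: Kiln vs Isola — 1–8, Isola advances.
Isola survives the agenda.

Isola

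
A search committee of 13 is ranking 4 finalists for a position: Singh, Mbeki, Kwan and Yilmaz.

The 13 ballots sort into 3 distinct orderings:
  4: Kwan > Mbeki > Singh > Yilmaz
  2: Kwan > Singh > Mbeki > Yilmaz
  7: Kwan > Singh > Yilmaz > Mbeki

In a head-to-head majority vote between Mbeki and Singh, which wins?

Singh

Ballots ranking Mbeki above Singh: 4.
Ballots ranking Singh above Mbeki: 13 − 4 = 9.
Singh wins the head-to-head 9–4.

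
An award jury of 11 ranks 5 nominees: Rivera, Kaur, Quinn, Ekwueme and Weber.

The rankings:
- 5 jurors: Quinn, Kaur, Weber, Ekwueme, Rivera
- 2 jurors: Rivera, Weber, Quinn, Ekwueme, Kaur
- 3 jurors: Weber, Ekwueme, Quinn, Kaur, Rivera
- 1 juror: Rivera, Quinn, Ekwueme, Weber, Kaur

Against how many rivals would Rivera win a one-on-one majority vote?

Rivera against each rival (11 jurors):
Rivera vs Kaur: 2+1 = 3 for Rivera, 8 for Kaur — Kaur by 8–3.
Rivera vs Quinn: Quinn, 8–3.
Rivera–Ekwueme: Ekwueme 8–3.
Rivera vs Weber: Rivera is ranked higher on 2+1 = 3 ballots, Weber on 8. Weber wins 8–3.
Rivera beats no one; loses to Kaur, Quinn, Ekwueme, Weber — 0 pairwise wins.

0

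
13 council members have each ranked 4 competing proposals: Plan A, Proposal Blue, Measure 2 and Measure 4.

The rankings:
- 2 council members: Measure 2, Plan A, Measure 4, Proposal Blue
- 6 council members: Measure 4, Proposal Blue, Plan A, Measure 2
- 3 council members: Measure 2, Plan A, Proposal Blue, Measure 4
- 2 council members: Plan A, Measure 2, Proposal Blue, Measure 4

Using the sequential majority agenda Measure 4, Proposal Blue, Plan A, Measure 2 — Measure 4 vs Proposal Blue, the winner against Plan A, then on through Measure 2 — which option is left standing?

Round 1: Measure 4 vs Proposal Blue — 8–5, Measure 4 advances.
Round 2: Measure 4 vs Plan A — 6–7, Plan A advances.
Round 3: Plan A vs Measure 2 — 8–5, Plan A advances.
The agenda winner is Plan A.

Plan A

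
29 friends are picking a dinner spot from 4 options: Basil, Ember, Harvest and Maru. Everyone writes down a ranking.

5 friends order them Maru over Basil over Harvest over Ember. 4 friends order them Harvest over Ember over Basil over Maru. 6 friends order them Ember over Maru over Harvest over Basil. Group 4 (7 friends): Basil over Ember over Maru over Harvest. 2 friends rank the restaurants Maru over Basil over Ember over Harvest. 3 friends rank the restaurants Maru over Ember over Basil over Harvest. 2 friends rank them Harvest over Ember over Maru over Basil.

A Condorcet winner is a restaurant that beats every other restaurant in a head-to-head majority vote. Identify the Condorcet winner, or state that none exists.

Ember

Pairwise majorities:
Basil vs Ember: Ember wins 15–14.
Basil vs Harvest: Basil wins 17–12.
Basil–Maru: Maru 18–11.
Ember–Harvest: Ember 18–11.
Ember vs Maru: Ember, 19–10.
Harvest vs Maru: Maru wins 23–6.
Ember wins every pairwise contest, so Ember is the Condorcet winner.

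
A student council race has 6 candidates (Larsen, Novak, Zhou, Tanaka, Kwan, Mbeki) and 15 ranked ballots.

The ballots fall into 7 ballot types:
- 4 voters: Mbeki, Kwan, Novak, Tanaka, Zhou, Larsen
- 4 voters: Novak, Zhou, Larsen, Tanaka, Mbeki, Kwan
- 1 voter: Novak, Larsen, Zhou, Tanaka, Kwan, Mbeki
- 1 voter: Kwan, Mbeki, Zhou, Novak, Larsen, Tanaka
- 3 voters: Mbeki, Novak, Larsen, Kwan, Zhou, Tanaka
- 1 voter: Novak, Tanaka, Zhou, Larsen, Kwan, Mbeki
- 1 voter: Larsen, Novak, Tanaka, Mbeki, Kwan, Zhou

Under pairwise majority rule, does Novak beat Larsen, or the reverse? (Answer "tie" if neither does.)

Ballots ranking Novak above Larsen: 4 + 4 + 1 + 1 + 3 + 1 = 14.
Ballots ranking Larsen above Novak: 15 − 14 = 1.
Novak wins the head-to-head 14–1.

Novak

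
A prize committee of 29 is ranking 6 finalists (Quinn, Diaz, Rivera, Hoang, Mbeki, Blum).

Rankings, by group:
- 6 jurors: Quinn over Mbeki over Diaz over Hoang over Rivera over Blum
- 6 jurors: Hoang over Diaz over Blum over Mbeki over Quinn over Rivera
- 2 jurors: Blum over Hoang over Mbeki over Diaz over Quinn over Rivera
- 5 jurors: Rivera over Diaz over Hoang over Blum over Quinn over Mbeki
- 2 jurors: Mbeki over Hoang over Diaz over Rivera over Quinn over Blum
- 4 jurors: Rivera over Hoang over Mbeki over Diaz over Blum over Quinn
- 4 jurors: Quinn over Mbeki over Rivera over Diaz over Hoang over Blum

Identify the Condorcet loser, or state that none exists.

Head-to-head results (29 jurors):
Quinn vs Diaz: Quinn is ranked higher on 6+4 = 10 ballots, Diaz on 19. Diaz wins 19–10.
Quinn vs Rivera: Quinn, 18–11.
Quinn vs Hoang: Quinn preferred on 6+4 = 10 ballots; Hoang wins 19–10.
Quinn vs Mbeki: Quinn is ranked higher on 6+5+4 = 15 ballots, Mbeki on 14. Quinn wins 15–14.
Quinn vs Blum: Quinn is ranked higher on 6+2+4 = 12 ballots, Blum on 17. Blum wins 17–12.
Diaz vs Rivera: Diaz, 16–13.
Diaz vs Hoang: Diaz, 15–14.
Diaz vs Mbeki: 11 to 18, Mbeki.
Diaz vs Blum: Diaz, 27–2.
Rivera vs Hoang: Hoang, 16–13.
Rivera–Mbeki: Mbeki 20–9.
Rivera vs Blum: 21 to 8, Rivera.
Hoang–Mbeki: Hoang 17–12.
Hoang vs Blum: 6+6+5+2+4+4 = 27 for Hoang, 2 for Blum — Hoang by 27–2.
Mbeki vs Blum: Mbeki, 16–13.
Every nominee wins at least one matchup (Quinn beats Rivera; Diaz beats Quinn; Rivera beats Blum; Hoang beats Quinn; Mbeki beats Diaz; Blum beats Quinn), so there is no Condorcet loser.

none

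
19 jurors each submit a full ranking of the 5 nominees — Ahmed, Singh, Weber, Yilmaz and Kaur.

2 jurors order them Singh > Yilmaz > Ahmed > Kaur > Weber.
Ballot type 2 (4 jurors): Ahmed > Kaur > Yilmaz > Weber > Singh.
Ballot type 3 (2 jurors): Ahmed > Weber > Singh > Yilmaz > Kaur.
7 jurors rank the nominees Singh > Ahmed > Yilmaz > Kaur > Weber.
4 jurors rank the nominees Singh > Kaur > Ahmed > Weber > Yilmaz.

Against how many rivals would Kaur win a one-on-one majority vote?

1

Kaur against each rival (19 jurors):
Kaur vs Ahmed: Ahmed wins 15–4.
Kaur vs Singh: Singh wins 15–4.
Kaur vs Weber: Kaur wins 17–2.
Kaur–Yilmaz: Yilmaz 11–8.
Kaur beats Weber; loses to Ahmed, Singh, Yilmaz — 1 pairwise win.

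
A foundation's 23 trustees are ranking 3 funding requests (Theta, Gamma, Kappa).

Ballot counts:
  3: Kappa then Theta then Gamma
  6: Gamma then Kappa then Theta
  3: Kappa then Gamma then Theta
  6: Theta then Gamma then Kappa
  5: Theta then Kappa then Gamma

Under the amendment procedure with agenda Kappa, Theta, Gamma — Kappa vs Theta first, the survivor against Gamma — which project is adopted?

Gamma

Round 1: Kappa vs Theta — 12–11, Kappa advances.
Round 2: Kappa vs Gamma — 11–12, Gamma advances.
The agenda winner is Gamma.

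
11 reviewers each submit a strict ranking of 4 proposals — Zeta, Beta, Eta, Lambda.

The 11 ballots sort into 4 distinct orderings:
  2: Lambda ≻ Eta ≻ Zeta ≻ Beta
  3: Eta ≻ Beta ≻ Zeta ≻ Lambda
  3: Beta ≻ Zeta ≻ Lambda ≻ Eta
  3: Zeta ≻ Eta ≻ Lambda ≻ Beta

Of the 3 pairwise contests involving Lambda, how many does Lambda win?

Lambda against each rival (11 reviewers):
Lambda vs Zeta: Zeta wins 9–2.
Lambda vs Beta: Lambda preferred on 2+3 = 5 ballots; Beta wins 6–5.
Lambda vs Eta: Lambda preferred on 2+3 = 5 ballots; Eta wins 6–5.
Lambda beats no one; loses to Zeta, Beta, Eta — 0 pairwise wins.

0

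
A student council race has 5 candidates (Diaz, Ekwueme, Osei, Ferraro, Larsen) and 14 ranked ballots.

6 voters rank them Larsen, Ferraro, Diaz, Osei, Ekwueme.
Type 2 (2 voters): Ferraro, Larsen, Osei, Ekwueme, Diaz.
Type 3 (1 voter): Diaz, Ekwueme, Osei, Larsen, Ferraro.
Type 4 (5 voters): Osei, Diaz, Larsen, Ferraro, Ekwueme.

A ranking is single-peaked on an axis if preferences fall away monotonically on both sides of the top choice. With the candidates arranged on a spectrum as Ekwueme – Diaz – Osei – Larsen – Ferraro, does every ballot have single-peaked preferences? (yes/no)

Axis positions: Ekwueme=1, Diaz=2, Osei=3, Larsen=4, Ferraro=5.
Type 1: ranking walks positions 4-5-2-3-1; Diaz is ranked above Osei even though Osei lies between Diaz and the peak Larsen on the axis — preferences dip and rise again. Not single-peaked.
Type 2: ranking walks positions 5-4-3-1-2; Ekwueme is ranked above Diaz even though Diaz lies between Ekwueme and the peak Ferraro on the axis — preferences dip and rise again. Not single-peaked.
Type 3 (peak Diaz at position 2): ranking walks positions 2-1-3-4-5, expanding outward from the peak — single-peaked.
Type 4 (peak Osei at position 3): ranking walks positions 3-2-4-5-1, expanding outward from the peak — single-peaked.
Type 1 violates single-peakedness, so the profile is not single-peaked on this axis.

no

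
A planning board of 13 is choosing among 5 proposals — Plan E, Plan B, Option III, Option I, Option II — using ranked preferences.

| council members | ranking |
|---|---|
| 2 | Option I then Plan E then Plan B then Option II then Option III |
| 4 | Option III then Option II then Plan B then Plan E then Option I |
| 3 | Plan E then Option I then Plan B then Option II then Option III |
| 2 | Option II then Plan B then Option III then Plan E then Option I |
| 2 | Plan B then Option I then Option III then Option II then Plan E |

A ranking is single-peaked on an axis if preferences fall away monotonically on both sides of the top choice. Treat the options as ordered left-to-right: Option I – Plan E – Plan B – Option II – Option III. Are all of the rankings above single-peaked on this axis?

Axis positions: Option I=1, Plan E=2, Plan B=3, Option II=4, Option III=5.
Faction 1 (peak Option I at position 1): ranking walks positions 1-2-3-4-5, expanding outward from the peak — single-peaked.
Faction 2 (peak Option III at position 5): ranking walks positions 5-4-3-2-1, expanding outward from the peak — single-peaked.
Faction 3 (peak Plan E at position 2): ranking walks positions 2-1-3-4-5, expanding outward from the peak — single-peaked.
Faction 4 (peak Option II at position 4): ranking walks positions 4-3-5-2-1, expanding outward from the peak — single-peaked.
Faction 5: ranking walks positions 3-1-5-4-2; Option I is ranked above Plan E even though Plan E lies between Option I and the peak Plan B on the axis — preferences dip and rise again. Not single-peaked.
Faction 5 violates single-peakedness, so the profile is not single-peaked on this axis.

no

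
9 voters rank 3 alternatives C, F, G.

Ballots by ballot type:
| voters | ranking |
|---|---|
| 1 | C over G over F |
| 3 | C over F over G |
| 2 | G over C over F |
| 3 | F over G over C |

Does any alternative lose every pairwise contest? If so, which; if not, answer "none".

none

Head-to-head results (9 voters):
C vs F: C is ranked higher on 1+3+2 = 6 ballots, F on 3. C wins 6–3.
C vs G: C preferred on 1+3 = 4 ballots; G wins 5–4.
F vs G: F is ranked higher on 3+3 = 6 ballots, G on 3. F wins 6–3.
Each alternative has at least one pairwise win (C beats F; F beats G; G beats C) — no Condorcet loser.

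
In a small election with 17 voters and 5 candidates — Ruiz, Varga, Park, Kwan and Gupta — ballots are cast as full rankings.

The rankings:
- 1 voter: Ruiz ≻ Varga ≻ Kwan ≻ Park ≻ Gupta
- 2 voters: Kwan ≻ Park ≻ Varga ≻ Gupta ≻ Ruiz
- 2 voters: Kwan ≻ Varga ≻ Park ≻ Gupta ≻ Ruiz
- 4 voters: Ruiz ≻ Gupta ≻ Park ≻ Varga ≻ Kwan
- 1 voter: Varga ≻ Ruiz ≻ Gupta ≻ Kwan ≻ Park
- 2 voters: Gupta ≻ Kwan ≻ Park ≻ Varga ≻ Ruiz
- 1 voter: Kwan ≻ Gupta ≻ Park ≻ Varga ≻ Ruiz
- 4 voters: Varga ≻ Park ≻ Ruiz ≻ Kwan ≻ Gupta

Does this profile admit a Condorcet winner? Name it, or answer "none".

none

Check each pair by majority over 17 ballots:
Ruiz–Varga: Varga 12–5.
Ruiz–Park: Park 11–6.
Ruiz vs Kwan: Ruiz, 10–7.
Ruiz–Gupta: Ruiz 10–7.
Varga vs Park: Park, 9–8.
Varga vs Kwan: Varga, 10–7.
Varga vs Gupta: Varga wins 10–7.
Park vs Kwan: Kwan wins 9–8.
Park vs Gupta: Park wins 9–8.
Kwan vs Gupta: Kwan wins 10–7.
Every candidate loses at least once (Ruiz loses to Varga; Varga loses to Park; Park loses to Kwan; Kwan loses to Ruiz; Gupta loses to Ruiz). The majority relation contains the cycle Ruiz beats Kwan beats Park beats Ruiz, so there is no Condorcet winner.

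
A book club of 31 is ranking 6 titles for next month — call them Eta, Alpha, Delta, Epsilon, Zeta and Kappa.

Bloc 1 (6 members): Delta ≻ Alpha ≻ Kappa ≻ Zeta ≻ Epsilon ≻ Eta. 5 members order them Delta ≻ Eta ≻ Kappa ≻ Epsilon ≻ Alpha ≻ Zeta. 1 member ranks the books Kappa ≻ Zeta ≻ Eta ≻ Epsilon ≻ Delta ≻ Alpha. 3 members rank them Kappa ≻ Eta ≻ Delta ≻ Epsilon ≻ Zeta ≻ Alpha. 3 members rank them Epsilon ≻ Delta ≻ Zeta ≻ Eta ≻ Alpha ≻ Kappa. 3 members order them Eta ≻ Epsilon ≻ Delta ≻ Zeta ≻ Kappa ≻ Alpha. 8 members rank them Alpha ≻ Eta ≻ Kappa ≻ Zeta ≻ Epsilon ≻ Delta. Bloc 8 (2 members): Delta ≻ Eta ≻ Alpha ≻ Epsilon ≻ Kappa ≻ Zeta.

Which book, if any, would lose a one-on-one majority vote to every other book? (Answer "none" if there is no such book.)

Pairwise majorities:
Eta vs Alpha: Eta is ranked higher on 5+1+3+3+3+2 = 17 ballots, Alpha on 14. Eta wins 17–14.
Eta vs Delta: 1+3+3+8 = 15 for Eta, 16 for Delta — Delta by 16–15.
Eta vs Epsilon: 5+1+3+3+8+2 = 22 for Eta, 9 for Epsilon — Eta by 22–9.
Eta vs Zeta: Eta, 21–10.
Eta vs Kappa: Eta, 21–10.
Alpha vs Delta: Delta, 23–8.
Alpha vs Epsilon: 16 to 15, Alpha.
Alpha vs Zeta: 6+5+8+2 = 21 for Alpha, 10 for Zeta — Alpha by 21–10.
Alpha vs Kappa: Alpha wins 19–12.
Delta vs Epsilon: Delta, 16–15.
Delta vs Zeta: Delta is ranked higher on 6+5+3+3+3+2 = 22 ballots, Zeta on 9. Delta wins 22–9.
Delta vs Kappa: Delta is ranked higher on 6+5+3+3+2 = 19 ballots, Kappa on 12. Delta wins 19–12.
Epsilon vs Zeta: 16 to 15, Epsilon.
Epsilon vs Kappa: Epsilon is ranked higher on 3+3+2 = 8 ballots, Kappa on 23. Kappa wins 23–8.
Zeta vs Kappa: Kappa, 25–6.
Only Zeta has no wins; Zeta is the Condorcet loser.

Zeta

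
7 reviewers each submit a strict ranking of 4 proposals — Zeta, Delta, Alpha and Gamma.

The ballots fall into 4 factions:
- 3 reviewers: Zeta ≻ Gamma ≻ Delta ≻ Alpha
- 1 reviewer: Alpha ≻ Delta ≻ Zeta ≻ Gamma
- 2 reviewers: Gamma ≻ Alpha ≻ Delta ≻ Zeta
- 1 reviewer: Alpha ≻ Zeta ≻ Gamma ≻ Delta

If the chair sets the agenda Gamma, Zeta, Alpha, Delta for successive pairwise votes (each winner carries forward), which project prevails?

Alpha

Round 1: Gamma vs Zeta — 2–5, Zeta advances.
Round 2: Zeta vs Alpha — 3–4, Alpha advances.
Round 3: Alpha vs Delta — 4–3, Alpha advances.
Alpha survives the agenda.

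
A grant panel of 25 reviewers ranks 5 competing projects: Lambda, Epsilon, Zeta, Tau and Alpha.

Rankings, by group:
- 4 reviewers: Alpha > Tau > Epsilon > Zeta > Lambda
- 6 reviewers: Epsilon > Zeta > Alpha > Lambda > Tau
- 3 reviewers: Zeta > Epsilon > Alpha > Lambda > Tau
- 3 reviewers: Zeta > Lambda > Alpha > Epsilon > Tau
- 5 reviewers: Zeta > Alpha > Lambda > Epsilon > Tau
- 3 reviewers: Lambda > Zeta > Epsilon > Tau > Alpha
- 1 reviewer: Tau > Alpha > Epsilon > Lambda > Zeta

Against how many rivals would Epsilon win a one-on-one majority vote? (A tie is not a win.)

Epsilon against each rival (25 reviewers):
Epsilon vs Lambda: Epsilon is ranked higher on 4+6+3+1 = 14 ballots, Lambda on 11. Epsilon wins 14–11.
Epsilon vs Zeta: Zeta wins 14–11.
Epsilon vs Tau: 6+3+3+5+3 = 20 for Epsilon, 5 for Tau — Epsilon by 20–5.
Epsilon–Alpha: Alpha 13–12.
Epsilon beats Lambda, Tau; loses to Zeta, Alpha — 2 pairwise wins.

2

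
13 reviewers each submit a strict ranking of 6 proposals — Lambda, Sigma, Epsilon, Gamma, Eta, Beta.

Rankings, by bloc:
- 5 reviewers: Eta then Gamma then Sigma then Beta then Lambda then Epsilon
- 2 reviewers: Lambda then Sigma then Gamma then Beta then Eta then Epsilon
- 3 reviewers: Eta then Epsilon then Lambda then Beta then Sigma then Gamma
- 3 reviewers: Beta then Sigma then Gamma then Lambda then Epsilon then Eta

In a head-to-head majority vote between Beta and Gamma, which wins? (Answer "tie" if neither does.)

Gamma

Ballots ranking Beta above Gamma: 3 + 3 = 6.
Ballots ranking Gamma above Beta: 13 − 6 = 7.
Gamma wins the head-to-head 7–6.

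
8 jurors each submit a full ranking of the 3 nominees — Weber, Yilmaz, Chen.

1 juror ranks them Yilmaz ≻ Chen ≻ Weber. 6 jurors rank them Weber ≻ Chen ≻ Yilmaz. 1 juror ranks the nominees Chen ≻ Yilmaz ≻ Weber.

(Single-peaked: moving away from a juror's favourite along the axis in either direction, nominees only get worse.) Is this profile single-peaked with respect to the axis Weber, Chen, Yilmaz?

yes

Axis positions: Weber=1, Chen=2, Yilmaz=3.
Cluster 1 (peak Yilmaz at position 3): ranking walks positions 3-2-1, expanding outward from the peak — single-peaked.
Cluster 2 (peak Weber at position 1): ranking walks positions 1-2-3, expanding outward from the peak — single-peaked.
Cluster 3 (peak Chen at position 2): ranking walks positions 2-3-1, expanding outward from the peak — single-peaked.
Every ranking is single-peaked on this axis.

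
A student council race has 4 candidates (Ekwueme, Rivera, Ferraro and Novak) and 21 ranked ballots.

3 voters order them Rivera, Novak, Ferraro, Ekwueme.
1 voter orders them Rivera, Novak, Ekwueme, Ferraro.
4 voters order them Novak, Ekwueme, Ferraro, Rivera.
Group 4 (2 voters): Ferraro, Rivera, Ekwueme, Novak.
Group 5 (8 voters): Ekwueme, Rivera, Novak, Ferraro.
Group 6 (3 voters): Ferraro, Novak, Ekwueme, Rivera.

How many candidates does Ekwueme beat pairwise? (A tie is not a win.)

Ekwueme against each rival (21 voters):
Ekwueme–Rivera: Ekwueme 15–6.
Ekwueme–Ferraro: Ekwueme 13–8.
Ekwueme vs Novak: Novak, 11–10.
Ekwueme beats Rivera, Ferraro; loses to Novak — 2 pairwise wins.

2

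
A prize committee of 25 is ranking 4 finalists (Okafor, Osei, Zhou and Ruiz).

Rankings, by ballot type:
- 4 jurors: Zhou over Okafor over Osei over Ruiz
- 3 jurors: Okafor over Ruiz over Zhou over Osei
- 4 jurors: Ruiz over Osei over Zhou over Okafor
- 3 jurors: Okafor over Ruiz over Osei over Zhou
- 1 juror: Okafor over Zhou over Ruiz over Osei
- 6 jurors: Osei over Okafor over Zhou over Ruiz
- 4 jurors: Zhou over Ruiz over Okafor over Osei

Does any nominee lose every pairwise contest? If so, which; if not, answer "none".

none

Head-to-head results (25 jurors):
Okafor vs Osei: Okafor, 15–10.
Okafor vs Zhou: 3+3+1+6 = 13 for Okafor, 12 for Zhou — Okafor by 13–12.
Okafor vs Ruiz: Okafor wins 17–8.
Osei vs Zhou: 13 to 12, Osei.
Osei vs Ruiz: Osei preferred on 4+6 = 10 ballots; Ruiz wins 15–10.
Zhou vs Ruiz: Zhou, 15–10.
Each nominee has at least one pairwise win (Okafor beats Osei; Osei beats Zhou; Zhou beats Ruiz; Ruiz beats Osei) — no Condorcet loser.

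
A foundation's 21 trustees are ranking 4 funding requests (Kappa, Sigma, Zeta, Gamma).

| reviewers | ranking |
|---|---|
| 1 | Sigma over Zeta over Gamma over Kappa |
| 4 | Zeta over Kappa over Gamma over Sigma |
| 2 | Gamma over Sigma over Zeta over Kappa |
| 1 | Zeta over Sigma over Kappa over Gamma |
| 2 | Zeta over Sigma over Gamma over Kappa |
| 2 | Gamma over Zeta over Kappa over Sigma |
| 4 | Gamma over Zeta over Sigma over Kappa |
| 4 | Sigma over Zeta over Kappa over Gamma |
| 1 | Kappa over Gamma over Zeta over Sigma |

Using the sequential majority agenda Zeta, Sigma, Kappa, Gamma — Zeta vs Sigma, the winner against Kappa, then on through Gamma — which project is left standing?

Zeta

Round 1: Zeta vs Sigma — 14–7, Zeta advances.
Round 2: Zeta vs Kappa — 20–1, Zeta advances.
Round 3: Zeta vs Gamma — 12–9, Zeta advances.
The agenda winner is Zeta.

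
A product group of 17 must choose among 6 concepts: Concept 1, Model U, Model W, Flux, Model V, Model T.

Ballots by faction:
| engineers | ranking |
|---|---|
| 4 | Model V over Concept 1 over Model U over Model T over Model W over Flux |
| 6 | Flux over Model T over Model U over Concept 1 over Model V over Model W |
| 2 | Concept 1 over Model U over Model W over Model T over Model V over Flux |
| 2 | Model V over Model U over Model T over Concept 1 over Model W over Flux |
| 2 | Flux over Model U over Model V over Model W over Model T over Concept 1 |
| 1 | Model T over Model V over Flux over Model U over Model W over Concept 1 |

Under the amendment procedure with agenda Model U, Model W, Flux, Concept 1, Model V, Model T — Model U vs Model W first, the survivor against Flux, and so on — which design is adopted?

Model T

Round 1: Model U vs Model W — 17–0, Model U advances.
Round 2: Model U vs Flux — 8–9, Flux advances.
Round 3: Flux vs Concept 1 — 9–8, Flux advances.
Round 4: Flux vs Model V — 8–9, Model V advances.
Round 5: Model V vs Model T — 8–9, Model T advances.
Model T survives the agenda.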